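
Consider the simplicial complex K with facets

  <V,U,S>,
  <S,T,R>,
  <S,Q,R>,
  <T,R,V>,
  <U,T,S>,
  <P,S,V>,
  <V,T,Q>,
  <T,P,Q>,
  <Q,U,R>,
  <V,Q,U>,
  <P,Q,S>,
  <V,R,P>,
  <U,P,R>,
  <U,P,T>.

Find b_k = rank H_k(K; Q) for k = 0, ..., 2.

b_0 = 1, b_1 = 2, b_2 = 1.

Fix the vertex order P < Q < R < S < T < U < V and write every simplex with vertices in increasing order. Then dim K = 2 and the simplices of K are:

  0-simplices (7): P, Q, R, S, T, U, V
  1-simplices (21): PQ, PR, PS, PT, PU, PV, QR, QS, QT, QU, QV, RS, RT, RU, RV, ST, SU, SV, TU, TV, UV
  2-simplices (14): PQS, PQT, PRU, PRV, PSV, PTU, QRS, QRU, QTV, QUV, RST, RTV, STU, SUV

Hence C_0 ≅ Z^7, C_1 ≅ Z^21, C_2 ≅ Z^14.

∂_1: C_1 → C_0 maps an edge to its endpoints' difference, ∂[p,q] = q − p.
As a 7×21 matrix over Z this has rank 6, with invariant factors (1,1,1,1,1,1).

The boundary map ∂_2: C_2 → C_1 maps a triangle to the signed sum of its edges. For instance
  ∂QTV = TV − QV + QT,
  ∂QRS = RS − QS + QR.
As a 21×14 matrix over Z this has rank 13, with invariant factors (1,1,1,1,1,1,1,1,1,1,1,1,1).

Now H_k = ker ∂_k / im ∂_{k+1}, so:

  H_0: rank C_0 − rank ∂_1 = 7 − 6 = 1, and the invariant factors of ∂_1 are all 1, so H_0 = Z.
  H_1: rank ker ∂_1 − rank ∂_2 = (21 − 6) − 13 = 2, and the invariant factors of ∂_2 are all 1, so H_1 = Z^2.
  H_2: rank ker ∂_2 − rank ∂_3 = (14 − 13) − 0 = 1, and there is no ∂_3, so H_2 = Z.

As a check, the Euler characteristic is 7 − 21 + 14 = 0, which agrees with 1 − 2 + 1 = 0.
(K is a triangulation of the torus T^2.)

Hence the Betti numbers are b_0 = 1, b_1 = 2, b_2 = 1.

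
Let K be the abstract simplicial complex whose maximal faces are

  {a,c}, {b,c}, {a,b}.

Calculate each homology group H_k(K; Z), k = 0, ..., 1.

H_0 = Z,  H_1 = Z.

K has 3 vertices, 3 edges.
rank ∂_0 = 0, rank ∂_1 = 2 ⇒ b_0 = 3 − 0 − 2 = 1; all invariant factors of ∂_1 are 1 so no torsion. So H_0 = Z.
rank ∂_1 = 2, rank ∂_2 = 0 ⇒ b_1 = 3 − 2 − 0 = 1. So H_1 = Z.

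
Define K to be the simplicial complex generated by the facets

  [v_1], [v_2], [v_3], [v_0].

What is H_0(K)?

Order the vertices as v_0 < v_1 < v_2 < v_3. Listing each simplex with vertices in this order, K has dimension 0 with simplices:

  0-simplices (4): [v_0], [v_1], [v_2], [v_3]

Hence C_0 ≅ Z^4.

From H_k ≅ ker(∂_k) / im(∂_{k+1}) we obtain:

  H_0: rank C_0 − rank ∂_1 = 4 − 0 = 4, and there is no ∂_1, so H_0 ≅ Z^4.

H_0 = Z^4.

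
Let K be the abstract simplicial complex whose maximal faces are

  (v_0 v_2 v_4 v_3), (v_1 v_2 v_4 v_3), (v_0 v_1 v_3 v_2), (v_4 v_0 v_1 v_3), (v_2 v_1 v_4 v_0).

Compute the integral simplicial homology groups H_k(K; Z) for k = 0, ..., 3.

Fix the vertex order v_0 < v_1 < v_2 < v_3 < v_4 and write every simplex with vertices in increasing order. Then dim K = 3 and the simplices of K are:

  0-simplices (5): [v_0], [v_1], [v_2], [v_3], [v_4]
  1-simplices (10): [v_0,v_1], [v_0,v_2], [v_0,v_3], [v_0,v_4], [v_1,v_2], [v_1,v_3], [v_1,v_4], [v_2,v_3], [v_2,v_4], [v_3,v_4]
  2-simplices (10): [v_0,v_1,v_2], [v_0,v_1,v_3], [v_0,v_1,v_4], [v_0,v_2,v_3], [v_0,v_2,v_4], [v_0,v_3,v_4], [v_1,v_2,v_3], [v_1,v_2,v_4], [v_1,v_3,v_4], [v_2,v_3,v_4]
  3-simplices (5): [v_0,v_1,v_2,v_3], [v_0,v_1,v_2,v_4], [v_0,v_1,v_3,v_4], [v_0,v_2,v_3,v_4], [v_1,v_2,v_3,v_4]

giving chain groups C_0 ≅ Z^5, C_1 ≅ Z^10, C_2 ≅ Z^10, C_3 ≅ Z^5.

The boundary map ∂_1: C_1 → C_0 is given by ∂[p,q] = [q] − [p].
This gives a 5×10 integer matrix of rank 4; reducing to Smith normal form yields diagonal entries (1,1,1,1).

Boundary ∂_2: C_2 → C_1 acts by ∂[p,q,r] = [q,r] − [p,r] + [p,q]. For instance
  ∂[v_0,v_1,v_3] = [v_1,v_3] − [v_0,v_3] + [v_0,v_1],
  ∂[v_1,v_2,v_3] = [v_2,v_3] − [v_1,v_3] + [v_1,v_2].
The 10×10 boundary matrix has rank 6 and Smith normal form diag(1,1,1,1,1,1).

Boundary ∂_3: C_3 → C_2 sends each 3-simplex σ to the alternating sum Σ_i (−1)^i (σ with its i-th vertex removed). For instance
  ∂[v_0,v_1,v_3,v_4] = [v_1,v_3,v_4] − [v_0,v_3,v_4] + [v_0,v_1,v_4] − [v_0,v_1,v_3],
  ∂[v_0,v_2,v_3,v_4] = [v_2,v_3,v_4] − [v_0,v_3,v_4] + [v_0,v_2,v_4] − [v_0,v_2,v_3].
As a 10×5 matrix over Z this has rank 4, with invariant factors (1,1,1,1).

Now H_k = ker ∂_k / im ∂_{k+1}, so:

  H_0: rank C_0 − rank ∂_1 = 5 − 4 = 1, and the invariant factors of ∂_1 are all 1, so H_0 ≅ Z.
  H_1: rank ker ∂_1 − rank ∂_2 = (10 − 4) − 6 = 0, and the invariant factors of ∂_2 are all 1, so H_1 ≅ 0.
  H_2: rank ker ∂_2 − rank ∂_3 = (10 − 6) − 4 = 0, and the invariant factors of ∂_3 are all 1, so H_2 ≅ 0.
  H_3: rank ker ∂_3 − rank ∂_4 = (5 − 4) − 0 = 1, and there is no ∂_4, so H_3 ≅ Z.

As a check, the Euler characteristic is 5 − 10 + 10 − 5 = 0, which agrees with 1 − 0 + 0 − 1 = 0.
(K is a triangulation of the 3-sphere S^3.)

H_0 = Z,  H_1 = 0,  H_2 = 0,  H_3 = Z.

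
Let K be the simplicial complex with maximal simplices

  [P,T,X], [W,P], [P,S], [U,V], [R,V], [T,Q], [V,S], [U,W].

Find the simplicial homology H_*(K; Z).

We work with the vertex ordering P < Q < R < S < T < U < V < W < X. The simplices of K, each written with vertices in increasing order, are:

  0-simplices (9): P, Q, R, S, T, U, V, W, X
  1-simplices (10): PS, PT, PW, PX, QT, RV, SV, TX, UV, UW
  2-simplices (1): PTX

giving chain groups C_0 ≅ Z^9, C_1 ≅ Z^10, C_2 ≅ Z^1.

The boundary map ∂_1: C_1 → C_0 sends each edge [p,q] (with p < q) to q − p. For instance
  ∂PT = T − P.
This gives a 9×10 integer matrix of rank 8; reducing to Smith normal form yields diagonal entries (1,1,1,1,1,1,1,1).

The boundary map ∂_2: C_2 → C_1 acts by ∂[p,q,r] = [q,r] − [p,r] + [p,q]. For instance
  ∂PTX = TX − PX + PT.
This gives a 10×1 integer matrix of rank 1; reducing to Smith normal form yields diagonal entries (1).

Computing H_k = (kernel of ∂_k) / (image of ∂_{k+1}):

  H_0: rank C_0 − rank ∂_1 = 9 − 8 = 1, and the invariant factors of ∂_1 are all 1, so H_0 ≅ Z.
  H_1: rank ker ∂_1 − rank ∂_2 = (10 − 8) − 1 = 1, and the invariant factors of ∂_2 are all 1, so H_1 ≅ Z.
  H_2: rank ker ∂_2 − rank ∂_3 = (1 − 1) − 0 = 0, and there is no ∂_3, so H_2 ≅ 0.

H_0 ≅ Z,  H_1 ≅ Z,  H_2 = 0.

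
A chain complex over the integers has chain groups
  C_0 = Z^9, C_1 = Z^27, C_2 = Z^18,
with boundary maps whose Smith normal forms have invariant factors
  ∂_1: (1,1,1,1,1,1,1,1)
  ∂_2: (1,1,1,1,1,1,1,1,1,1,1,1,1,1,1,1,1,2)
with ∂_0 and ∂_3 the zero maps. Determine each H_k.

H_0 = Z,  H_1 = Z ⊕ Z/2Z,  H_2 = 0.

H_0: b_0 = 9 − 0 − 8 = 1; torsion from ∂_1 factors > 1: none. So H_0 = Z.
H_1: b_1 = 27 − 8 − 18 = 1; torsion from ∂_2 factors > 1: [2]. So H_1 = Z ⊕ Z/2Z.
H_2: b_2 = 18 − 18 − 0 = 0; torsion from ∂_3 factors > 1: none. So H_2 = 0.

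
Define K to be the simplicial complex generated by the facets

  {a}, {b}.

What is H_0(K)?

H_0 ≅ Z^2.

Take the total order a < b on the vertex set. Then K (dimension 0) consists of the simplices:

  0-simplices (2): a, b

Hence C_0 ≅ Z^2.

Reading off H_k = ker ∂_k / im ∂_{k+1}:

  H_0: rank C_0 − rank ∂_1 = 2 − 0 = 2, and there is no ∂_1, so H_0 ≅ Z^2.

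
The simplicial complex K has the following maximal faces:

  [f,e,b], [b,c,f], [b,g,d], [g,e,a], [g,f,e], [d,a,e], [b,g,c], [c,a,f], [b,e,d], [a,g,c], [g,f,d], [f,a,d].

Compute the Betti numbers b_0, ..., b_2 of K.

K has 7 vertices, 18 edges, 12 triangles.
rank ∂_0 = 0, rank ∂_1 = 6 ⇒ b_0 = 7 − 0 − 6 = 1; all invariant factors of ∂_1 are 1 so no torsion. So H_0 ≅ Z.
rank ∂_1 = 6, rank ∂_2 = 12 ⇒ b_1 = 18 − 6 − 12 = 0; ∂_2 has invariant factor(s) [2] giving torsion. So H_1 ≅ Z_2.
rank ∂_2 = 12, rank ∂_3 = 0 ⇒ b_2 = 12 − 12 − 0 = 0. So H_2 ≅ 0.

b_0 = 1, b_1 = 0, b_2 = 0.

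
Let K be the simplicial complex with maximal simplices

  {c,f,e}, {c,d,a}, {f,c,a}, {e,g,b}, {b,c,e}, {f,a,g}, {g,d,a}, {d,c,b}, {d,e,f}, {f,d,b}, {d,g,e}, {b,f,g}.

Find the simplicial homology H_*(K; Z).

Fix the vertex order a < b < c < d < e < f < g and write every simplex with vertices in increasing order. Then dim K = 2 and the simplices of K are:

  0-simplices (7): a, b, c, d, e, f, g
  1-simplices (18): ac, ad, af, ag, bc, bd, be, bf, bg, cd, ce, cf, de, df, dg, ef, eg, fg
  2-simplices (12): acd, acf, adg, afg, bcd, bce, bdf, beg, bfg, cef, def, deg

Hence C_0 ≅ Z^7, C_1 ≅ Z^18, C_2 ≅ Z^12.

∂_1: C_1 → C_0 is given by ∂[p,q] = [q] − [p].
This gives a 7×18 integer matrix of rank 6; reducing to Smith normal form yields diagonal entries (1,1,1,1,1,1).

The boundary map ∂_2: C_2 → C_1 maps a triangle to the signed sum of its edges. For instance
  ∂bdf = df − bf + bd,
  ∂acd = cd − ad + ac.
This gives a 18×12 integer matrix of rank 12; reducing to Smith normal form yields diagonal entries (1,1,1,1,1,1,1,1,1,1,1,2).

Computing H_k = (kernel of ∂_k) / (image of ∂_{k+1}):

  H_0: rank C_0 − rank ∂_1 = 7 − 6 = 1, and the invariant factors of ∂_1 are all 1, so H_0 ≅ Z.
  H_1: rank ker ∂_1 − rank ∂_2 = (18 − 6) − 12 = 0, and ∂_2 has invariant factor 2 > 1, so H_1 ≅ Z/2.
  H_2: rank ker ∂_2 − rank ∂_3 = (12 − 12) − 0 = 0, and there is no ∂_3, so H_2 ≅ 0.

H_0 ≅ Z,  H_1 ≅ Z/2,  H_2 = 0.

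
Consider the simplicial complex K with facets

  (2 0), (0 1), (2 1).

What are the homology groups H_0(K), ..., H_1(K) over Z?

Order the vertices as 0 < 1 < 2. Listing each simplex with vertices in this order, K has dimension 1 with simplices:

  0-simplices (3): [0], [1], [2]
  1-simplices (3): [0,1], [0,2], [1,2]

so the chain groups are C_0 ≅ Z^3, C_1 ≅ Z^3.

The boundary map ∂_1: C_1 → C_0 is given by ∂[p,q] = [q] − [p].
The 3×3 boundary matrix has rank 2 and Smith normal form diag(1,1).

From H_k ≅ ker(∂_k) / im(∂_{k+1}) we obtain:

  H_0: rank C_0 − rank ∂_1 = 3 − 2 = 1, and the invariant factors of ∂_1 are all 1, so H_0 = Z.
  H_1: rank ker ∂_1 − rank ∂_2 = (3 − 2) − 0 = 1, and there is no ∂_2, so H_1 = Z.

As a check, the Euler characteristic is 3 − 3 = 0, which agrees with 1 − 1 = 0.

H_0 = Z,  H_1 = Z.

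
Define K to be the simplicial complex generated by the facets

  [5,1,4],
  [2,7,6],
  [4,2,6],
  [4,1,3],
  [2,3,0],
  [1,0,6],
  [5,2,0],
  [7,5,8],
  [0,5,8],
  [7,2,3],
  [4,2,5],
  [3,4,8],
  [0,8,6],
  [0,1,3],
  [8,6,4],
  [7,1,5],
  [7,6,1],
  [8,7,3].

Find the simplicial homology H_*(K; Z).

Take the total order 0 < 1 < 2 < 3 < 4 < 5 < 6 < 7 < 8 on the vertex set. Then K (dimension 2) consists of the simplices:

  0-simplices (9): [0], [1], [2], [3], [4], [5], [6], [7], [8]
  1-simplices (27): (27 of them)
  2-simplices (18): [0,1,3], [0,1,6], [0,2,3], [0,2,5], [0,5,8], [0,6,8], [1,3,4], [1,4,5], [1,5,7], [1,6,7], [2,3,7], [2,4,5], [2,4,6], [2,6,7], [3,4,8], [3,7,8], [4,6,8], [5,7,8]

giving chain groups C_0 ≅ Z^9, C_1 ≅ Z^27, C_2 ≅ Z^18.

Boundary ∂_1: C_1 → C_0 is given by ∂[p,q] = [q] − [p]. For instance
  ∂[0,8] = [8] − [0].
As a 9×27 matrix over Z this has rank 8, with invariant factors (1,1,1,1,1,1,1,1).

Boundary ∂_2: C_2 → C_1 maps a triangle to the signed sum of its edges. For instance
  ∂[2,4,6] = [4,6] − [2,6] + [2,4],
  ∂[5,7,8] = [7,8] − [5,8] + [5,7].
This gives a 27×18 integer matrix of rank 17; reducing to Smith normal form yields diagonal entries (1,1,1,1,1,1,1,1,1,1,1,1,1,1,1,1,1).

From H_k ≅ ker(∂_k) / im(∂_{k+1}) we obtain:

  H_0: rank C_0 − rank ∂_1 = 9 − 8 = 1, and the invariant factors of ∂_1 are all 1, so H_0 = Z.
  H_1: rank ker ∂_1 − rank ∂_2 = (27 − 8) − 17 = 2, and the invariant factors of ∂_2 are all 1, so H_1 = Z^2.
  H_2: rank ker ∂_2 − rank ∂_3 = (18 − 17) − 0 = 1, and there is no ∂_3, so H_2 = Z.

As a check, the Euler characteristic is 9 − 27 + 18 = 0, which agrees with 1 − 2 + 1 = 0.

H_0 = Z,  H_1 = Z^2,  H_2 = Z.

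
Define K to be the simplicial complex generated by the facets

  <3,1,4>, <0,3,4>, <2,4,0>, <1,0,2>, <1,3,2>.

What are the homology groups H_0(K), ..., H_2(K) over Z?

H_0 ≅ Z,  H_1 ≅ Z,  H_2 = 0.

Order the vertices as 0 < 1 < 2 < 3 < 4. Listing each simplex with vertices in this order, K has dimension 2 with simplices:

  0-simplices (5): [0], [1], [2], [3], [4]
  1-simplices (10): [0,1], [0,2], [0,3], [0,4], [1,2], [1,3], [1,4], [2,3], [2,4], [3,4]
  2-simplices (5): [0,1,2], [0,2,4], [0,3,4], [1,2,3], [1,3,4]

so the chain groups are C_0 ≅ Z^5, C_1 ≅ Z^10, C_2 ≅ Z^5.

The boundary map ∂_1: C_1 → C_0 sends each edge [p,q] (with p < q) to q − p. For instance
  ∂[1,4] = [4] − [1].
As a 5×10 matrix over Z this has rank 4, with invariant factors (1,1,1,1).

∂_2: C_2 → C_1 sends each 2-simplex [p,q,r] to [q,r] − [p,r] + [p,q]. For instance
  ∂[0,3,4] = [3,4] − [0,4] + [0,3],
  ∂[1,3,4] = [3,4] − [1,4] + [1,3].
As a 10×5 matrix over Z this has rank 5, with invariant factors (1,1,1,1,1).

From H_k ≅ ker(∂_k) / im(∂_{k+1}) we obtain:

  H_0: rank C_0 − rank ∂_1 = 5 − 4 = 1, and the invariant factors of ∂_1 are all 1, so H_0 ≅ Z.
  H_1: rank ker ∂_1 − rank ∂_2 = (10 − 4) − 5 = 1, and the invariant factors of ∂_2 are all 1, so H_1 ≅ Z.
  H_2: rank ker ∂_2 − rank ∂_3 = (5 − 5) − 0 = 0, and there is no ∂_3, so H_2 ≅ 0.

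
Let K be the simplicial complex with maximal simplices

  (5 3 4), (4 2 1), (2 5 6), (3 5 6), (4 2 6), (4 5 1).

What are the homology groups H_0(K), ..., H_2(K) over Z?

H_0 ≅ Z,  H_1 ≅ Z,  H_2 = 0.

Take the total order 1 < 2 < 3 < 4 < 5 < 6 on the vertex set. Then K (dimension 2) consists of the simplices:

  0-simplices (6): [1], [2], [3], [4], [5], [6]
  1-simplices (12): [1,2], [1,4], [1,5], [2,4], [2,5], [2,6], [3,4], [3,5], [3,6], [4,5], [4,6], [5,6]
  2-simplices (6): [1,2,4], [1,4,5], [2,4,6], [2,5,6], [3,4,5], [3,5,6]

giving chain groups C_0 ≅ Z^6, C_1 ≅ Z^12, C_2 ≅ Z^6.

The boundary map ∂_1: C_1 → C_0 maps an edge to its endpoints' difference, ∂[p,q] = q − p.
As a 6×12 matrix over Z this has rank 5, with invariant factors (1,1,1,1,1).

Boundary ∂_2: C_2 → C_1 maps a triangle to the signed sum of its edges. For instance
  ∂[2,5,6] = [5,6] − [2,6] + [2,5],
  ∂[1,4,5] = [4,5] − [1,5] + [1,4].
This gives a 12×6 integer matrix of rank 6; reducing to Smith normal form yields diagonal entries (1,1,1,1,1,1).

Now H_k = ker ∂_k / im ∂_{k+1}, so:

  H_0: rank C_0 − rank ∂_1 = 6 − 5 = 1, and the invariant factors of ∂_1 are all 1, so H_0 ≅ Z.
  H_1: rank ker ∂_1 − rank ∂_2 = (12 − 5) − 6 = 1, and the invariant factors of ∂_2 are all 1, so H_1 ≅ Z.
  H_2: rank ker ∂_2 − rank ∂_3 = (6 − 6) − 0 = 0, and there is no ∂_3, so H_2 ≅ 0.

(K is a triangulation of the cylinder S^1 x I.)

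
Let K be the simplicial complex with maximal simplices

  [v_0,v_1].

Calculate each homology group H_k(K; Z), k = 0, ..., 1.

Fix the vertex order v_0 < v_1 and write every simplex with vertices in increasing order. Then dim K = 1 and the simplices of K are:

  0-simplices (2): [v_0], [v_1]
  1-simplices (1): [v_0,v_1]

so the chain groups are C_0 ≅ Z^2, C_1 ≅ Z^1.

∂_1: C_1 → C_0 is given by ∂[p,q] = [q] − [p]. For instance
  ∂[v_0,v_1] = [v_1] − [v_0].
The 2×1 boundary matrix has rank 1 and Smith normal form diag(1).

Reading off H_k = ker ∂_k / im ∂_{k+1}:

  H_0: rank C_0 − rank ∂_1 = 2 − 1 = 1, and the invariant factors of ∂_1 are all 1, so H_0 = Z.
  H_1: rank ker ∂_1 − rank ∂_2 = (1 − 1) − 0 = 0, and there is no ∂_2, so H_1 = 0.

As a check, the Euler characteristic is 2 − 1 = 1, which agrees with 1 − 0 = 1.

H_0 ≅ Z,  H_1 = 0.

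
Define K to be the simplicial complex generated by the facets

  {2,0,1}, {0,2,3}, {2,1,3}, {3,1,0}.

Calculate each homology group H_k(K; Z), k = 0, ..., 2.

H_0 ≅ Z,  H_1 = 0,  H_2 ≅ Z.

Take the total order 0 < 1 < 2 < 3 on the vertex set. Then K (dimension 2) consists of the simplices:

  0-simplices (4): [0], [1], [2], [3]
  1-simplices (6): [0,1], [0,2], [0,3], [1,2], [1,3], [2,3]
  2-simplices (4): [0,1,2], [0,1,3], [0,2,3], [1,2,3]

Hence C_0 ≅ Z^4, C_1 ≅ Z^6, C_2 ≅ Z^4.

The boundary map ∂_1: C_1 → C_0 is given by ∂[p,q] = [q] − [p]. For instance
  ∂[1,3] = [3] − [1].
The resulting 4×6 matrix has rank 3, and its Smith normal form has invariant factors (1,1,1).

∂_2: C_2 → C_1 maps a triangle to the signed sum of its edges. For instance
  ∂[1,2,3] = [2,3] − [1,3] + [1,2],
  ∂[0,2,3] = [2,3] − [0,3] + [0,2].
The resulting 6×4 matrix has rank 3, and its Smith normal form has invariant factors (1,1,1).

Reading off H_k = ker ∂_k / im ∂_{k+1}:

  H_0: rank C_0 − rank ∂_1 = 4 − 3 = 1, and the invariant factors of ∂_1 are all 1, so H_0 ≅ Z.
  H_1: rank ker ∂_1 − rank ∂_2 = (6 − 3) − 3 = 0, and the invariant factors of ∂_2 are all 1, so H_1 ≅ 0.
  H_2: rank ker ∂_2 − rank ∂_3 = (4 − 3) − 0 = 1, and there is no ∂_3, so H_2 ≅ Z.

As a check, the Euler characteristic is 4 − 6 + 4 = 2, which agrees with 1 − 0 + 1 = 2.
(K is a triangulation of the 2-sphere S^2.)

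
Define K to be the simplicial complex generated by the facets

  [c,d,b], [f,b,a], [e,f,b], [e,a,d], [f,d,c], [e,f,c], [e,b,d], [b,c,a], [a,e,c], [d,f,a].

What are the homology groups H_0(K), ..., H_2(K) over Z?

H_0 = Z,  H_1 = Z/2Z,  H_2 = 0.

Fix the vertex order a < b < c < d < e < f and write every simplex with vertices in increasing order. Then dim K = 2 and the simplices of K are:

  0-simplices (6): a, b, c, d, e, f
  1-simplices (15): ab, ac, ad, ae, af, bc, bd, be, bf, cd, ce, cf, de, df, ef
  2-simplices (10): abc, abf, ace, ade, adf, bcd, bde, bef, cdf, cef

giving chain groups C_0 ≅ Z^6, C_1 ≅ Z^15, C_2 ≅ Z^10.

Boundary ∂_1: C_1 → C_0 maps an edge to its endpoints' difference, ∂[p,q] = q − p. For instance
  ∂ad = d − a.
As a 6×15 matrix over Z this has rank 5, with invariant factors (1,1,1,1,1).

Boundary ∂_2: C_2 → C_1 maps a triangle to the signed sum of its edges. For instance
  ∂ade = de − ae + ad,
  ∂bef = ef − bf + be.
As a 15×10 matrix over Z this has rank 10, with invariant factors (1,1,1,1,1,1,1,1,1,2).

Computing H_k = (kernel of ∂_k) / (image of ∂_{k+1}):

  H_0: rank C_0 − rank ∂_1 = 6 − 5 = 1, and the invariant factors of ∂_1 are all 1, so H_0 ≅ Z.
  H_1: rank ker ∂_1 − rank ∂_2 = (15 − 5) − 10 = 0, and ∂_2 has invariant factor 2 > 1, so H_1 ≅ Z/2Z.
  H_2: rank ker ∂_2 − rank ∂_3 = (10 − 10) − 0 = 0, and there is no ∂_3, so H_2 ≅ 0.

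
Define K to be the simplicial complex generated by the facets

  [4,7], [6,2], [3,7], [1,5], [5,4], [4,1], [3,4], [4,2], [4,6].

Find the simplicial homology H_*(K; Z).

H_0 ≅ Z,  H_1 ≅ Z^3.

K has 7 vertices, 9 edges.
rank ∂_0 = 0, rank ∂_1 = 6 ⇒ b_0 = 7 − 0 − 6 = 1; all invariant factors of ∂_1 are 1 so no torsion. So H_0 = Z.
rank ∂_1 = 6, rank ∂_2 = 0 ⇒ b_1 = 9 − 6 − 0 = 3. So H_1 = Z^3.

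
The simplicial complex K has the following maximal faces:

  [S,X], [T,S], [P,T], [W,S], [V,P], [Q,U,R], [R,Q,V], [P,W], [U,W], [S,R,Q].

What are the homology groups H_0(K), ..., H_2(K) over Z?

We work with the vertex ordering P < Q < R < S < T < U < V < W < X. The simplices of K, each written with vertices in increasing order, are:

  0-simplices (9): P, Q, R, S, T, U, V, W, X
  1-simplices (14): PT, PV, PW, QR, QS, QU, QV, RS, RU, RV, ST, SW, SX, UW
  2-simplices (3): QRS, QRU, QRV

Hence C_0 ≅ Z^9, C_1 ≅ Z^14, C_2 ≅ Z^3.

∂_1: C_1 → C_0 is given by ∂[p,q] = [q] − [p]. For instance
  ∂RS = S − R.
The resulting 9×14 matrix has rank 8, and its Smith normal form has invariant factors (1,1,1,1,1,1,1,1).

The boundary map ∂_2: C_2 → C_1 maps a triangle to the signed sum of its edges. For instance
  ∂QRV = RV − QV + QR,
  ∂QRU = RU − QU + QR.
This gives a 14×3 integer matrix of rank 3; reducing to Smith normal form yields diagonal entries (1,1,1).

From H_k ≅ ker(∂_k) / im(∂_{k+1}) we obtain:

  H_0: rank C_0 − rank ∂_1 = 9 − 8 = 1, and the invariant factors of ∂_1 are all 1, so H_0 ≅ Z.
  H_1: rank ker ∂_1 − rank ∂_2 = (14 − 8) − 3 = 3, and the invariant factors of ∂_2 are all 1, so H_1 ≅ Z^3.
  H_2: rank ker ∂_2 − rank ∂_3 = (3 − 3) − 0 = 0, and there is no ∂_3, so H_2 ≅ 0.

As a check, the Euler characteristic is 9 − 14 + 3 = -2, which agrees with 1 − 3 + 0 = -2.

H_0 ≅ Z,  H_1 ≅ Z^3,  H_2 = 0.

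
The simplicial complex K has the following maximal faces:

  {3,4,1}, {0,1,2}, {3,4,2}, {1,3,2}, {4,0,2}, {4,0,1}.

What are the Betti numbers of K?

We work with the vertex ordering 0 < 1 < 2 < 3 < 4. The simplices of K, each written with vertices in increasing order, are:

  0-simplices (5): [0], [1], [2], [3], [4]
  1-simplices (9): [0,1], [0,2], [0,4], [1,2], [1,3], [1,4], [2,3], [2,4], [3,4]
  2-simplices (6): [0,1,2], [0,1,4], [0,2,4], [1,2,3], [1,3,4], [2,3,4]

giving chain groups C_0 ≅ Z^5, C_1 ≅ Z^9, C_2 ≅ Z^6.

The boundary map ∂_1: C_1 → C_0 maps an edge to its endpoints' difference, ∂[p,q] = q − p. For instance
  ∂[2,3] = [3] − [2].
The resulting 5×9 matrix has rank 4, and its Smith normal form has invariant factors (1,1,1,1).

The boundary map ∂_2: C_2 → C_1 maps a triangle to the signed sum of its edges. For instance
  ∂[2,3,4] = [3,4] − [2,4] + [2,3],
  ∂[1,3,4] = [3,4] − [1,4] + [1,3].
As a 9×6 matrix over Z this has rank 5, with invariant factors (1,1,1,1,1).

Reading off H_k = ker ∂_k / im ∂_{k+1}:

  H_0: rank C_0 − rank ∂_1 = 5 − 4 = 1, and the invariant factors of ∂_1 are all 1, so H_0 = Z.
  H_1: rank ker ∂_1 − rank ∂_2 = (9 − 4) − 5 = 0, and the invariant factors of ∂_2 are all 1, so H_1 = 0.
  H_2: rank ker ∂_2 − rank ∂_3 = (6 − 5) − 0 = 1, and there is no ∂_3, so H_2 = Z.

(K is a triangulation of the 2-sphere S^2.)

Hence the Betti numbers are b_0 = 1, b_1 = 0, b_2 = 1.

b_0 = 1, b_1 = 0, b_2 = 1.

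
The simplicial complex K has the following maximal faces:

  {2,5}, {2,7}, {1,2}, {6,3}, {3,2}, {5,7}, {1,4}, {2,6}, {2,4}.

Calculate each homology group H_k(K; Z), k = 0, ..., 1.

We work with the vertex ordering 1 < 2 < 3 < 4 < 5 < 6 < 7. The simplices of K, each written with vertices in increasing order, are:

  0-simplices (7): [1], [2], [3], [4], [5], [6], [7]
  1-simplices (9): [1,2], [1,4], [2,3], [2,4], [2,5], [2,6], [2,7], [3,6], [5,7]

Hence C_0 ≅ Z^7, C_1 ≅ Z^9.

∂_1: C_1 → C_0 is given by ∂[p,q] = [q] − [p]. For instance
  ∂[2,3] = [3] − [2].
The resulting 7×9 matrix has rank 6, and its Smith normal form has invariant factors (1,1,1,1,1,1).

Reading off H_k = ker ∂_k / im ∂_{k+1}:

  H_0: rank C_0 − rank ∂_1 = 7 − 6 = 1, and the invariant factors of ∂_1 are all 1, so H_0 ≅ Z.
  H_1: rank ker ∂_1 − rank ∂_2 = (9 − 6) − 0 = 3, and there is no ∂_2, so H_1 ≅ Z^3.

H_0 = Z,  H_1 = Z^3.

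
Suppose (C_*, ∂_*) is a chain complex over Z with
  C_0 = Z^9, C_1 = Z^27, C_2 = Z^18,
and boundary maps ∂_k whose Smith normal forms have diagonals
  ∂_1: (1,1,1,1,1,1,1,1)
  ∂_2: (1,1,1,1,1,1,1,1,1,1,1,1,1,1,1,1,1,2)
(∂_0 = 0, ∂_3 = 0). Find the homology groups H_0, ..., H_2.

H_0: b_0 = 9 − 0 − 8 = 1; torsion from ∂_1 factors > 1: none. So H_0 = Z.
H_1: b_1 = 27 − 8 − 18 = 1; torsion from ∂_2 factors > 1: [2]. So H_1 = Z ⊕ Z/2Z.
H_2: b_2 = 18 − 18 − 0 = 0; torsion from ∂_3 factors > 1: none. So H_2 = 0.

H_0 = Z,  H_1 = Z ⊕ Z/2Z,  H_2 = 0.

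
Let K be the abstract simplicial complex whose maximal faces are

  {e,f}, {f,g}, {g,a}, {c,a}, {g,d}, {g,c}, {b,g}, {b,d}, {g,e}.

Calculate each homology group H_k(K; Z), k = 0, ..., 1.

Fix the vertex order a < b < c < d < e < f < g and write every simplex with vertices in increasing order. Then dim K = 1 and the simplices of K are:

  0-simplices (7): a, b, c, d, e, f, g
  1-simplices (9): ac, ag, bd, bg, cg, dg, ef, eg, fg

giving chain groups C_0 ≅ Z^7, C_1 ≅ Z^9.

Boundary ∂_1: C_1 → C_0 sends each edge [p,q] (with p < q) to q − p.
The resulting 7×9 matrix has rank 6, and its Smith normal form has invariant factors (1,1,1,1,1,1).

From H_k ≅ ker(∂_k) / im(∂_{k+1}) we obtain:

  H_0: rank C_0 − rank ∂_1 = 7 − 6 = 1, and the invariant factors of ∂_1 are all 1, so H_0 ≅ Z.
  H_1: rank ker ∂_1 − rank ∂_2 = (9 − 6) − 0 = 3, and there is no ∂_2, so H_1 ≅ Z^3.

H_0 ≅ Z,  H_1 ≅ Z^3.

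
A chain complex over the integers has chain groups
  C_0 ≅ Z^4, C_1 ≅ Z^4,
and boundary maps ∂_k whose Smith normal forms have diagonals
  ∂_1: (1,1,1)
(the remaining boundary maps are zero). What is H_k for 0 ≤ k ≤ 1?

H_0: b_0 = 4 − 0 − 3 = 1; torsion from ∂_1 factors > 1: none. So H_0 ≅ Z.
H_1: b_1 = 4 − 3 − 0 = 1; torsion from ∂_2 factors > 1: none. So H_1 ≅ Z.

H_0 ≅ Z,  H_1 ≅ Z.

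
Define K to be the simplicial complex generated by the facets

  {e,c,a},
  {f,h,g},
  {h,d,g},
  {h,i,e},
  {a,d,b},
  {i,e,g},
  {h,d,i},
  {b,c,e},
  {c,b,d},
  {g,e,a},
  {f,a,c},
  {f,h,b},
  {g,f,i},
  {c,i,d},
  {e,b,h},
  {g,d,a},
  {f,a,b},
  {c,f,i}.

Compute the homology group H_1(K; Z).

H_1 ≅ Z × Z/2.

Order the vertices as a < b < c < d < e < f < g < h < i. Listing each simplex with vertices in this order, K has dimension 2 with simplices:

  0-simplices (9): a, b, c, d, e, f, g, h, i
  1-simplices (27): ab, ac, ad, ae, af, ag, bc, bd, be, bf, bh, cd, ce, cf, ci, dg, dh, di, eg, eh, ei, fg, fh, fi, gh, gi, hi
  2-simplices (18): abd, abf, ace, acf, adg, aeg, bcd, bce, beh, bfh, cdi, cfi, dgh, dhi, egi, ehi, fgh, fgi

so the chain groups are C_0 ≅ Z^9, C_1 ≅ Z^27, C_2 ≅ Z^18.

The boundary map ∂_1: C_1 → C_0 is given by ∂[p,q] = [q] − [p]. For instance
  ∂bf = f − b.
This gives a 9×27 integer matrix of rank 8; reducing to Smith normal form yields diagonal entries (1,1,1,1,1,1,1,1).

∂_2: C_2 → C_1 acts by ∂[p,q,r] = [q,r] − [p,r] + [p,q]. For instance
  ∂ehi = hi − ei + eh,
  ∂dgh = gh − dh + dg.
The resulting 27×18 matrix has rank 18, and its Smith normal form has invariant factors (1,1,1,1,1,1,1,1,1,1,1,1,1,1,1,1,1,2).

Computing H_k = (kernel of ∂_k) / (image of ∂_{k+1}):

  H_1: rank ker ∂_1 − rank ∂_2 = (27 − 8) − 18 = 1, and ∂_2 has invariant factor 2 > 1, so H_1 ≅ Z × Z/2.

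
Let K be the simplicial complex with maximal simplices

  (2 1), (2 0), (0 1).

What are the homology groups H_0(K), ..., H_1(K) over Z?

We work with the vertex ordering 0 < 1 < 2. The simplices of K, each written with vertices in increasing order, are:

  0-simplices (3): [0], [1], [2]
  1-simplices (3): [0,1], [0,2], [1,2]

giving chain groups C_0 ≅ Z^3, C_1 ≅ Z^3.

Boundary ∂_1: C_1 → C_0 sends each edge [p,q] (with p < q) to q − p.
As a 3×3 matrix over Z this has rank 2, with invariant factors (1,1).

Now H_k = ker ∂_k / im ∂_{k+1}, so:

  H_0: rank C_0 − rank ∂_1 = 3 − 2 = 1, and the invariant factors of ∂_1 are all 1, so H_0 = Z.
  H_1: rank ker ∂_1 − rank ∂_2 = (3 − 2) − 0 = 1, and there is no ∂_2, so H_1 = Z.

H_0 = Z,  H_1 = Z.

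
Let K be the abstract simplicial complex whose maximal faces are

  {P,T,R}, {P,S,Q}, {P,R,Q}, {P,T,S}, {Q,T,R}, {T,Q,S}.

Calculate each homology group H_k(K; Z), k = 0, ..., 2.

We work with the vertex ordering P < Q < R < S < T. The simplices of K, each written with vertices in increasing order, are:

  0-simplices (5): P, Q, R, S, T
  1-simplices (9): PQ, PR, PS, PT, QR, QS, QT, RT, ST
  2-simplices (6): PQR, PQS, PRT, PST, QRT, QST

giving chain groups C_0 ≅ Z^5, C_1 ≅ Z^9, C_2 ≅ Z^6.

The boundary map ∂_1: C_1 → C_0 is given by ∂[p,q] = [q] − [p]. For instance
  ∂RT = T − R.
As a 5×9 matrix over Z this has rank 4, with invariant factors (1,1,1,1).

The boundary map ∂_2: C_2 → C_1 acts by ∂[p,q,r] = [q,r] − [p,r] + [p,q]. For instance
  ∂PQS = QS − PS + PQ,
  ∂PQR = QR − PR + PQ.
The resulting 9×6 matrix has rank 5, and its Smith normal form has invariant factors (1,1,1,1,1).

Computing H_k = (kernel of ∂_k) / (image of ∂_{k+1}):

  H_0: rank C_0 − rank ∂_1 = 5 − 4 = 1, and the invariant factors of ∂_1 are all 1, so H_0 ≅ Z.
  H_1: rank ker ∂_1 − rank ∂_2 = (9 − 4) − 5 = 0, and the invariant factors of ∂_2 are all 1, so H_1 ≅ 0.
  H_2: rank ker ∂_2 − rank ∂_3 = (6 − 5) − 0 = 1, and there is no ∂_3, so H_2 ≅ Z.

As a check, the Euler characteristic is 5 − 9 + 6 = 2, which agrees with 1 − 0 + 1 = 2.
(K is a triangulation of the 2-sphere S^2.)

H_0 = Z,  H_1 = 0,  H_2 = Z.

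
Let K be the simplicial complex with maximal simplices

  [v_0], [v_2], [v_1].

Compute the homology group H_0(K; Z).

H_0 = Z^3.

Take the total order v_0 < v_1 < v_2 on the vertex set. Then K (dimension 0) consists of the simplices:

  0-simplices (3): [v_0], [v_1], [v_2]

so the chain groups are C_0 ≅ Z^3.

Now H_k = ker ∂_k / im ∂_{k+1}, so:

  H_0: rank C_0 − rank ∂_1 = 3 − 0 = 3, and there is no ∂_1, so H_0 ≅ Z^3.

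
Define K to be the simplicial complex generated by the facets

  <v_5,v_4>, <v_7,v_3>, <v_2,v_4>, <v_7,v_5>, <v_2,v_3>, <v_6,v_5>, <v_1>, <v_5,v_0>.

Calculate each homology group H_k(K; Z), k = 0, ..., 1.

H_0 = Z^2,  H_1 = Z.

Order the vertices as v_0 < v_1 < v_2 < v_3 < v_4 < v_5 < v_6 < v_7. Listing each simplex with vertices in this order, K has dimension 1 with simplices:

  0-simplices (8): [v_0], [v_1], [v_2], [v_3], [v_4], [v_5], [v_6], [v_7]
  1-simplices (7): [v_0,v_5], [v_2,v_3], [v_2,v_4], [v_3,v_7], [v_4,v_5], [v_5,v_6], [v_5,v_7]

so the chain groups are C_0 ≅ Z^8, C_1 ≅ Z^7.

Boundary ∂_1: C_1 → C_0 is given by ∂[p,q] = [q] − [p]. For instance
  ∂[v_3,v_7] = [v_7] − [v_3].
The resulting 8×7 matrix has rank 6, and its Smith normal form has invariant factors (1,1,1,1,1,1).

From H_k ≅ ker(∂_k) / im(∂_{k+1}) we obtain:

  H_0: rank C_0 − rank ∂_1 = 8 − 6 = 2, and the invariant factors of ∂_1 are all 1, so H_0 ≅ Z^2.
  H_1: rank ker ∂_1 − rank ∂_2 = (7 − 6) − 0 = 1, and there is no ∂_2, so H_1 ≅ Z.

As a check, the Euler characteristic is 8 − 7 = 1, which agrees with 2 − 1 = 1.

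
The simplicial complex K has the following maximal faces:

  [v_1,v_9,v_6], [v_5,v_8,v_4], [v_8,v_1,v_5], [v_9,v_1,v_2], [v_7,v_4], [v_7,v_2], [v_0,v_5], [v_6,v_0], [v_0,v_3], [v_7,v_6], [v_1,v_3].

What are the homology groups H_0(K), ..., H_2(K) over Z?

K has 10 vertices, 17 edges, 4 triangles.
rank ∂_0 = 0, rank ∂_1 = 9 ⇒ b_0 = 10 − 0 − 9 = 1; all invariant factors of ∂_1 are 1 so no torsion. So H_0 ≅ Z.
rank ∂_1 = 9, rank ∂_2 = 4 ⇒ b_1 = 17 − 9 − 4 = 4; all invariant factors of ∂_2 are 1 so no torsion. So H_1 ≅ Z^4.
rank ∂_2 = 4, rank ∂_3 = 0 ⇒ b_2 = 4 − 4 − 0 = 0. So H_2 ≅ 0.

H_0 ≅ Z,  H_1 ≅ Z^4,  H_2 = 0.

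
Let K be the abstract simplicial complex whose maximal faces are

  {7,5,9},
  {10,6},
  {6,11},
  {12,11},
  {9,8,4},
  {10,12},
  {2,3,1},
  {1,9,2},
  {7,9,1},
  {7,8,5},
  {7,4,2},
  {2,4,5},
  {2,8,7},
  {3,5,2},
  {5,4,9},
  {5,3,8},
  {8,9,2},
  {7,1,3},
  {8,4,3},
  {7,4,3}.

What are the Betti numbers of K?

Fix the vertex order 1 < 2 < 3 < 4 < 5 < 6 < 7 < 8 < 9 < 10 < 11 < 12 and write every simplex with vertices in increasing order. Then dim K = 2 and the simplices of K are:

  0-simplices (12): [1], [2], [3], [4], [5], [6], [7], [8], [9], [10], [11], [12]
  1-simplices (28): (28 of them)
  2-simplices (16): [1,2,3], [1,2,9], [1,3,7], [1,7,9], [2,3,5], [2,4,5], [2,4,7], [2,7,8], [2,8,9], [3,4,7], [3,4,8], [3,5,8], [4,5,9], [4,8,9], [5,7,8], [5,7,9]

so the chain groups are C_0 ≅ Z^12, C_1 ≅ Z^28, C_2 ≅ Z^16.

The boundary map ∂_1: C_1 → C_0 is given by ∂[p,q] = [q] − [p]. For instance
  ∂[2,4] = [4] − [2].
The resulting 12×28 matrix has rank 10, and its Smith normal form has invariant factors (1,1,1,1,1,1,1,1,1,1).

The boundary map ∂_2: C_2 → C_1 acts by ∂[p,q,r] = [q,r] − [p,r] + [p,q]. For instance
  ∂[3,4,7] = [4,7] − [3,7] + [3,4],
  ∂[1,2,3] = [2,3] − [1,3] + [1,2].
The 28×16 boundary matrix has rank 15 and Smith normal form diag(1,1,1,1,1,1,1,1,1,1,1,1,1,1,1).

Computing H_k = (kernel of ∂_k) / (image of ∂_{k+1}):

  H_0: rank C_0 − rank ∂_1 = 12 − 10 = 2, and the invariant factors of ∂_1 are all 1, so H_0 = Z^2.
  H_1: rank ker ∂_1 − rank ∂_2 = (28 − 10) − 15 = 3, and the invariant factors of ∂_2 are all 1, so H_1 = Z^3.
  H_2: rank ker ∂_2 − rank ∂_3 = (16 − 15) − 0 = 1, and there is no ∂_3, so H_2 = Z.

As a check, the Euler characteristic is 12 − 28 + 16 = 0, which agrees with 2 − 3 + 1 = 0.

Hence the Betti numbers are b_0 = 2, b_1 = 3, b_2 = 1.

b_0 = 2, b_1 = 3, b_2 = 1.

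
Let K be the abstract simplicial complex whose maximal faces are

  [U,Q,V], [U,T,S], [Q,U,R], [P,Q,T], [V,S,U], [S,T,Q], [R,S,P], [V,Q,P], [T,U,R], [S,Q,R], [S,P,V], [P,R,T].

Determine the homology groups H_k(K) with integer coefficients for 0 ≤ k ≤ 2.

K has 7 vertices, 18 edges, 12 triangles.
rank ∂_0 = 0, rank ∂_1 = 6 ⇒ b_0 = 7 − 0 − 6 = 1; all invariant factors of ∂_1 are 1 so no torsion. So H_0 ≅ Z.
rank ∂_1 = 6, rank ∂_2 = 12 ⇒ b_1 = 18 − 6 − 12 = 0; ∂_2 has invariant factor(s) [2] giving torsion. So H_1 ≅ Z/2.
rank ∂_2 = 12, rank ∂_3 = 0 ⇒ b_2 = 12 − 12 − 0 = 0. So H_2 ≅ 0.

H_0 = Z,  H_1 = Z/2,  H_2 = 0.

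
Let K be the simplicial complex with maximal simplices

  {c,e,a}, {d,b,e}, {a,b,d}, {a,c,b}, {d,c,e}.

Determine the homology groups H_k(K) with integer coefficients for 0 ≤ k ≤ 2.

Fix the vertex order a < b < c < d < e and write every simplex with vertices in increasing order. Then dim K = 2 and the simplices of K are:

  0-simplices (5): a, b, c, d, e
  1-simplices (10): ab, ac, ad, ae, bc, bd, be, cd, ce, de
  2-simplices (5): abc, abd, ace, bde, cde

Hence C_0 ≅ Z^5, C_1 ≅ Z^10, C_2 ≅ Z^5.

∂_1: C_1 → C_0 sends each edge [p,q] (with p < q) to q − p. For instance
  ∂ad = d − a.
The 5×10 boundary matrix has rank 4 and Smith normal form diag(1,1,1,1).

The boundary map ∂_2: C_2 → C_1 acts by ∂[p,q,r] = [q,r] − [p,r] + [p,q]. For instance
  ∂abd = bd − ad + ab,
  ∂bde = de − be + bd.
As a 10×5 matrix over Z this has rank 5, with invariant factors (1,1,1,1,1).

Now H_k = ker ∂_k / im ∂_{k+1}, so:

  H_0: rank C_0 − rank ∂_1 = 5 − 4 = 1, and the invariant factors of ∂_1 are all 1, so H_0 ≅ Z.
  H_1: rank ker ∂_1 − rank ∂_2 = (10 − 4) − 5 = 1, and the invariant factors of ∂_2 are all 1, so H_1 ≅ Z.
  H_2: rank ker ∂_2 − rank ∂_3 = (5 − 5) − 0 = 0, and there is no ∂_3, so H_2 ≅ 0.

(K is a triangulation of the Möbius band.)

H_0 = Z,  H_1 = Z,  H_2 = 0.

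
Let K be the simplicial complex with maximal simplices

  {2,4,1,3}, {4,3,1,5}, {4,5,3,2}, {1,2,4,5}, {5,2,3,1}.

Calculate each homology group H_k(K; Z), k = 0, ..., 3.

H_0 ≅ Z,  H_1 = 0,  H_2 = 0,  H_3 ≅ Z.

We work with the vertex ordering 1 < 2 < 3 < 4 < 5. The simplices of K, each written with vertices in increasing order, are:

  0-simplices (5): [1], [2], [3], [4], [5]
  1-simplices (10): [1,2], [1,3], [1,4], [1,5], [2,3], [2,4], [2,5], [3,4], [3,5], [4,5]
  2-simplices (10): [1,2,3], [1,2,4], [1,2,5], [1,3,4], [1,3,5], [1,4,5], [2,3,4], [2,3,5], [2,4,5], [3,4,5]
  3-simplices (5): [1,2,3,4], [1,2,3,5], [1,2,4,5], [1,3,4,5], [2,3,4,5]

Hence C_0 ≅ Z^5, C_1 ≅ Z^10, C_2 ≅ Z^10, C_3 ≅ Z^5.

∂_1: C_1 → C_0 is given by ∂[p,q] = [q] − [p]. For instance
  ∂[3,5] = [5] − [3].
As a 5×10 matrix over Z this has rank 4, with invariant factors (1,1,1,1).

The boundary map ∂_2: C_2 → C_1 maps a triangle to the signed sum of its edges. For instance
  ∂[1,4,5] = [4,5] − [1,5] + [1,4],
  ∂[1,2,5] = [2,5] − [1,5] + [1,2].
This gives a 10×10 integer matrix of rank 6; reducing to Smith normal form yields diagonal entries (1,1,1,1,1,1).

Boundary ∂_3: C_3 → C_2 sends each 3-simplex σ to the alternating sum Σ_i (−1)^i (σ with its i-th vertex removed). For instance
  ∂[1,3,4,5] = [3,4,5] − [1,4,5] + [1,3,5] − [1,3,4],
  ∂[1,2,4,5] = [2,4,5] − [1,4,5] + [1,2,5] − [1,2,4].
The 10×5 boundary matrix has rank 4 and Smith normal form diag(1,1,1,1).

From H_k ≅ ker(∂_k) / im(∂_{k+1}) we obtain:

  H_0: rank C_0 − rank ∂_1 = 5 − 4 = 1, and the invariant factors of ∂_1 are all 1, so H_0 = Z.
  H_1: rank ker ∂_1 − rank ∂_2 = (10 − 4) − 6 = 0, and the invariant factors of ∂_2 are all 1, so H_1 = 0.
  H_2: rank ker ∂_2 − rank ∂_3 = (10 − 6) − 4 = 0, and the invariant factors of ∂_3 are all 1, so H_2 = 0.
  H_3: rank ker ∂_3 − rank ∂_4 = (5 − 4) − 0 = 1, and there is no ∂_4, so H_3 = Z.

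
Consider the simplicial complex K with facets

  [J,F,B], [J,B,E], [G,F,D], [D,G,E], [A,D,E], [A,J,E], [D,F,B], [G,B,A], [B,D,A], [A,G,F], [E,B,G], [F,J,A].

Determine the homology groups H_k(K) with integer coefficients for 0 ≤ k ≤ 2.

H_0 ≅ Z,  H_1 ≅ Z_2,  H_2 = 0.

Fix the vertex order A < B < D < E < F < G < J and write every simplex with vertices in increasing order. Then dim K = 2 and the simplices of K are:

  0-simplices (7): A, B, D, E, F, G, J
  1-simplices (18): AB, AD, AE, AF, AG, AJ, BD, BE, BF, BG, BJ, DE, DF, DG, EG, EJ, FG, FJ
  2-simplices (12): ABD, ABG, ADE, AEJ, AFG, AFJ, BDF, BEG, BEJ, BFJ, DEG, DFG

so the chain groups are C_0 ≅ Z^7, C_1 ≅ Z^18, C_2 ≅ Z^12.

∂_1: C_1 → C_0 maps an edge to its endpoints' difference, ∂[p,q] = q − p. For instance
  ∂BJ = J − B.
As a 7×18 matrix over Z this has rank 6, with invariant factors (1,1,1,1,1,1).

∂_2: C_2 → C_1 sends each 2-simplex [p,q,r] to [q,r] − [p,r] + [p,q]. For instance
  ∂ABG = BG − AG + AB,
  ∂BEG = EG − BG + BE.
The resulting 18×12 matrix has rank 12, and its Smith normal form has invariant factors (1,1,1,1,1,1,1,1,1,1,1,2).

Now H_k = ker ∂_k / im ∂_{k+1}, so:

  H_0: rank C_0 − rank ∂_1 = 7 − 6 = 1, and the invariant factors of ∂_1 are all 1, so H_0 ≅ Z.
  H_1: rank ker ∂_1 − rank ∂_2 = (18 − 6) − 12 = 0, and ∂_2 has invariant factor 2 > 1, so H_1 ≅ Z_2.
  H_2: rank ker ∂_2 − rank ∂_3 = (12 − 12) − 0 = 0, and there is no ∂_3, so H_2 ≅ 0.

(K is a triangulation of the real projective plane RP^2.)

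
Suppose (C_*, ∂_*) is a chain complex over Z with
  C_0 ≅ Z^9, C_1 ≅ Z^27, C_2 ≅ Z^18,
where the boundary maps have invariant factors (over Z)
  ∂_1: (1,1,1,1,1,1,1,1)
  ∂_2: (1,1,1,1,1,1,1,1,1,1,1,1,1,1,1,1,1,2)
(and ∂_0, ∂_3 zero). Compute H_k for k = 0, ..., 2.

H_0: b_0 = 9 − 0 − 8 = 1; torsion from ∂_1 factors > 1: none. So H_0 ≅ Z.
H_1: b_1 = 27 − 8 − 18 = 1; torsion from ∂_2 factors > 1: [2]. So H_1 ≅ Z ⊕ Z/2Z.
H_2: b_2 = 18 − 18 − 0 = 0; torsion from ∂_3 factors > 1: none. So H_2 ≅ 0.

H_0 ≅ Z,  H_1 ≅ Z ⊕ Z/2Z,  H_2 = 0.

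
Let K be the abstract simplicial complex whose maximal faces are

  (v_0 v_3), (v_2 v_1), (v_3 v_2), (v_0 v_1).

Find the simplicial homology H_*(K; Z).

H_0 = Z,  H_1 = Z.

Take the total order v_0 < v_1 < v_2 < v_3 on the vertex set. Then K (dimension 1) consists of the simplices:

  0-simplices (4): [v_0], [v_1], [v_2], [v_3]
  1-simplices (4): [v_0,v_1], [v_0,v_3], [v_1,v_2], [v_2,v_3]

Hence C_0 ≅ Z^4, C_1 ≅ Z^4.

Boundary ∂_1: C_1 → C_0 maps an edge to its endpoints' difference, ∂[p,q] = q − p. For instance
  ∂[v_2,v_3] = [v_3] − [v_2].
As a 4×4 matrix over Z this has rank 3, with invariant factors (1,1,1).

Computing H_k = (kernel of ∂_k) / (image of ∂_{k+1}):

  H_0: rank C_0 − rank ∂_1 = 4 − 3 = 1, and the invariant factors of ∂_1 are all 1, so H_0 = Z.
  H_1: rank ker ∂_1 − rank ∂_2 = (4 − 3) − 0 = 1, and there is no ∂_2, so H_1 = Z.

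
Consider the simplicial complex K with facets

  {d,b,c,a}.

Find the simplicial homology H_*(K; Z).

K has 4 vertices, 6 edges, 4 triangles, 1 3-simplex.
rank ∂_0 = 0, rank ∂_1 = 3 ⇒ b_0 = 4 − 0 − 3 = 1; all invariant factors of ∂_1 are 1 so no torsion. So H_0 ≅ Z.
rank ∂_1 = 3, rank ∂_2 = 3 ⇒ b_1 = 6 − 3 − 3 = 0; all invariant factors of ∂_2 are 1 so no torsion. So H_1 ≅ 0.
rank ∂_2 = 3, rank ∂_3 = 1 ⇒ b_2 = 4 − 3 − 1 = 0; all invariant factors of ∂_3 are 1 so no torsion. So H_2 ≅ 0.
rank ∂_3 = 1, rank ∂_4 = 0 ⇒ b_3 = 1 − 1 − 0 = 0. So H_3 ≅ 0.

H_0 ≅ Z,  H_1 = 0,  H_2 = 0,  H_3 = 0.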